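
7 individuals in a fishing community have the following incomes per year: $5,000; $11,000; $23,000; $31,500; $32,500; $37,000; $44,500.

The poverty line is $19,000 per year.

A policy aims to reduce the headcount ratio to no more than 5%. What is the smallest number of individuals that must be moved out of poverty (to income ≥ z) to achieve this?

2 of the 7 individuals are poor, so H = 2/7 = 0.286.
A headcount ratio of at most 5% allows at most ⌊0.05 × 7⌋ = 0 poor individuals.
So at least 2 − 0 = 2 must be lifted.

2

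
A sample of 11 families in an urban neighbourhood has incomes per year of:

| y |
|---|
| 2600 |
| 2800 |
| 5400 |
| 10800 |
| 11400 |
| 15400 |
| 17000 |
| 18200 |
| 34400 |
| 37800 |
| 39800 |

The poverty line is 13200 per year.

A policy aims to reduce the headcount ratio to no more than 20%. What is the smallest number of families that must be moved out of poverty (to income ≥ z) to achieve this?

3

Currently q = 5 of N = 11 are below the line (H = 0.455).
A headcount ratio of at most 20% allows at most ⌊0.20 × 11⌋ = 2 poor families.
So at least 5 − 2 = 3 must be lifted.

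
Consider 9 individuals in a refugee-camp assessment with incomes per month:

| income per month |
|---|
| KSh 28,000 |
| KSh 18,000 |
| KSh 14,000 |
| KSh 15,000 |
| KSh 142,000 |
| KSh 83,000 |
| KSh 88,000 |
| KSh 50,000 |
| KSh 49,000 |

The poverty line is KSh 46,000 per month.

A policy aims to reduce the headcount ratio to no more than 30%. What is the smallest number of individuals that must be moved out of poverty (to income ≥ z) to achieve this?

2

4 of the 9 individuals are poor, so H = 4/9 = 0.444.
A headcount ratio of at most 30% allows at most ⌊0.30 × 9⌋ = 2 poor individuals.
So at least 4 − 2 = 2 must be lifted.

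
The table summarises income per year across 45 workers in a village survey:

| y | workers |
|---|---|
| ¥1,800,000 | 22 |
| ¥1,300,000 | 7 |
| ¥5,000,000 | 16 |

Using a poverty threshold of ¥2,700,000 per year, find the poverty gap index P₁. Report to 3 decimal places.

0.244

Incomes under z: 7×¥1,300,000, 22×¥1,800,000 (q = 29 of N = 45).
Normalized shortfalls: (2700000−1300000)/2700000 = 0.5185 (×7); (2700000−1800000)/2700000 = 0.3333 (×22).
Sum of shortfalls = 10.962963; P₁ averages over all N: 10.962963 / 45 = 0.244.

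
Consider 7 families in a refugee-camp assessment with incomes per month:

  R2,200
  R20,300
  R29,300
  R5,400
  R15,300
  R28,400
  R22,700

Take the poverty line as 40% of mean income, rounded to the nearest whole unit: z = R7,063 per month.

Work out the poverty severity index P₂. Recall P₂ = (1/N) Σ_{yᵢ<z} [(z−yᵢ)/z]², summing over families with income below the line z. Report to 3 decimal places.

Poor units: R2,200, R5,400 (q = 2 of N = 7).
Relative gaps: (7063−2200)/7063 = 0.6885; (7063−5400)/7063 = 0.2355.
Squared: 0.4741; 0.0554.
Sum = 0.529494; P₂ = 0.529494 / 7 = 0.076.

0.076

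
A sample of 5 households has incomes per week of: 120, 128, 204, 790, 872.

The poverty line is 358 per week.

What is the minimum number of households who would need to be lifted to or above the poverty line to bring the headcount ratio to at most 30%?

2

Currently q = 3 of N = 5 are below the line (H = 0.600).
A headcount ratio of at most 30% allows at most ⌊0.30 × 5⌋ = 1 poor households.
So at least 3 − 1 = 2 must be lifted.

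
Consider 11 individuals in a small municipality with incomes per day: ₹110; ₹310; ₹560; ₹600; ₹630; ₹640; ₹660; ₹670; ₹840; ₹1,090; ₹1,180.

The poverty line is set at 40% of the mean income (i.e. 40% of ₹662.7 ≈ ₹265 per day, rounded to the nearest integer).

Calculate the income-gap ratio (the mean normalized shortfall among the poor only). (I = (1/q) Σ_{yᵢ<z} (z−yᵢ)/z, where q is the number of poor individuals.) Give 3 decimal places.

Poor units: ₹110 (q = 1 of N = 11).
Shortfall ratios (z−y)/z: 0.5849; sum = 0.584906.
I averages over the q = 1 poor units only: 0.584906 / 1 = 0.585.

0.585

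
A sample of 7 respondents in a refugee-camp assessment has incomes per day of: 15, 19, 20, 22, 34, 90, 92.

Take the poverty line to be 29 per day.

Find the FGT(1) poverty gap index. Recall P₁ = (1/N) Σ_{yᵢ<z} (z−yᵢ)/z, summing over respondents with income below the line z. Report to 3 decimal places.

0.197

Below z: 15, 19, 20, 22 (q = 4 of N = 7).
Normalized shortfalls: (29−15)/29 = 0.4828; (29−19)/29 = 0.3448; (29−20)/29 = 0.3103; (29−22)/29 = 0.2414.
Sum of shortfalls = 1.379310; P₁ averages over all N: 1.379310 / 7 = 0.197.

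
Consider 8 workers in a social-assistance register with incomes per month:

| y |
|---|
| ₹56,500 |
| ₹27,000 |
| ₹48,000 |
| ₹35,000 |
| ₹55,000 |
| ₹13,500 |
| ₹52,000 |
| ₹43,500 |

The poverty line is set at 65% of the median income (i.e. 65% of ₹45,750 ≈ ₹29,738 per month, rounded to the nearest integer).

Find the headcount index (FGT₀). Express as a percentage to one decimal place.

25.0%

2 of the 8 workers have income below ₹29,738.
H = 2/8 = 25.0%.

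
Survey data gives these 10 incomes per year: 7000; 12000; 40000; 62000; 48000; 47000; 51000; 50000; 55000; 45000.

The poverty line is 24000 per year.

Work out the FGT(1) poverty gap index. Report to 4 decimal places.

Incomes under z: 7000, 12000 (q = 2 of N = 10).
Gap ratios (z−y)/z: (24000−7000)/24000 = 0.7083; (24000−12000)/24000 = 0.5000.
Σ = 1.208333. Dividing by the full population N = 10 gives P₁ = 0.1208.

0.1208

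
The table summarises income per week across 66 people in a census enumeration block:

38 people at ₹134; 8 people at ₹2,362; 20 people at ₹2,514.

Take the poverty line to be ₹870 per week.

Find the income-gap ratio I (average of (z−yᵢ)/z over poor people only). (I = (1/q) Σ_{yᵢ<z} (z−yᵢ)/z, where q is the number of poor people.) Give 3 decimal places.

0.846

Poor units: 38×₹134 (q = 38 of N = 66).
Shortfall ratios (z−y)/z: 0.8460 (×38); sum = 32.147126.
The income-gap ratio divides by q (the poor only): 32.147126 / 38 = 0.846.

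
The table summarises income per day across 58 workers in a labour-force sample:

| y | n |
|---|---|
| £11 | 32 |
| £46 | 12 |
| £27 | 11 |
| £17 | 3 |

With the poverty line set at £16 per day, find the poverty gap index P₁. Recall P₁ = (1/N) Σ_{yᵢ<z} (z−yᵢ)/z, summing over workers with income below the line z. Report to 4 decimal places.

0.1724

Incomes under z: 32×£11 (q = 32 of N = 58).
Gap ratios (z−y)/z: (16−11)/16 = 0.3125 (×32).
Sum of shortfalls = 10.000000; P₁ averages over all N: 10.000000 / 58 = 0.1724.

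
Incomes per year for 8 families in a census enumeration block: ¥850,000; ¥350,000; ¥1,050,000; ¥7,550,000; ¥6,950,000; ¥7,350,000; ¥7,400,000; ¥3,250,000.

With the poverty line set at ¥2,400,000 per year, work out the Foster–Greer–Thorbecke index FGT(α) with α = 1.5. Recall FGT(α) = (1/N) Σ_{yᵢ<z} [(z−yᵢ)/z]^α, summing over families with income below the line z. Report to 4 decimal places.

0.2163

Poor units: ¥350,000, ¥850,000, ¥1,050,000 (q = 3 of N = 8).
Relative gaps: (2400000−350000)/2400000 = 0.8542; (2400000−850000)/2400000 = 0.6458; (2400000−1050000)/2400000 = 0.5625.
Raised to α = 1.5: 0.78943; 0.51902; 0.42188.
Sum = 1.730321; FGT(1.5) = 1.730321 / 8 = 0.2163.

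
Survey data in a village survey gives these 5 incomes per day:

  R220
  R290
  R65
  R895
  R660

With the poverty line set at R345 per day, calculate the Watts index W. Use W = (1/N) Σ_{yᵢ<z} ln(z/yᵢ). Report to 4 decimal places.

Below z: R65, R220, R290 (q = 3 of N = 5).
Log gaps: ln(345/65) = 1.6692; ln(345/220) = 0.4499; ln(345/290) = 0.1737.
W = 2.292738 / 5 = 0.4585.

0.4585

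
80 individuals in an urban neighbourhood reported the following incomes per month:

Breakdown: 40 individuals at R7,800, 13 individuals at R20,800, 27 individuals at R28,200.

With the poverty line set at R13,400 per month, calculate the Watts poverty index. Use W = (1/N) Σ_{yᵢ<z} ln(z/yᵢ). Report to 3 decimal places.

Below the line: 40×R7,800 (q = 40 of N = 80).
ln(z/y) terms: ln(13400/7800) = 0.5411 (×40).
W = 21.645239 / 80 = 0.271.

0.271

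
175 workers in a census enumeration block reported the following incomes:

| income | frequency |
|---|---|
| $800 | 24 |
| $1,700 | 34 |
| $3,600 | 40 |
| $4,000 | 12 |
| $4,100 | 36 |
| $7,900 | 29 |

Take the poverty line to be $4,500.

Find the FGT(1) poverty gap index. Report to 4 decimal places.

Poor units: 24×$800, 34×$1,700, 40×$3,600, 12×$4,000, 36×$4,100 (q = 146 of N = 175).
Gap ratios (z−y)/z: (4500−800)/4500 = 0.8222 (×24); (4500−1700)/4500 = 0.6222 (×34); (4500−3600)/4500 = 0.2000 (×40); (4500−4000)/4500 = 0.1111 (×12); (4500−4100)/4500 = 0.0889 (×36).
Σ = 53.422222. Dividing by the full population N = 175 gives P₁ = 0.3053.

0.3053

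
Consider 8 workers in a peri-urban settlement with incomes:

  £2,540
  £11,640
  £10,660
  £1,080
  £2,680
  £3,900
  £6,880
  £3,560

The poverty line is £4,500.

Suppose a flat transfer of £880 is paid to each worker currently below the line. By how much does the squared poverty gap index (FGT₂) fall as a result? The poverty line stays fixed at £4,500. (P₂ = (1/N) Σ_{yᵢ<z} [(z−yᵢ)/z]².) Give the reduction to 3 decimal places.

Before: below the line — £1,080, £2,540, £2,680, £3,560, £3,900; squared poverty gap index (FGT₂) = 0.12404.
After the £880 transfer: below the line — £1,960, £3,420, £3,560, £4,440; squared poverty gap index (FGT₂) = 0.05250.
Reduction = 0.12404 − 0.05250 = 0.072.

0.072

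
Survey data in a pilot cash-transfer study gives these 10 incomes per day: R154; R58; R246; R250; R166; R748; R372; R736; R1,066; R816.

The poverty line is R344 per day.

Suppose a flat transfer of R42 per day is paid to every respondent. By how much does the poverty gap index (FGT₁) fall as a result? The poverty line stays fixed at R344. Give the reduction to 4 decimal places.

Before: below the line — R58, R154, R166, R246, R250; poverty gap index (FGT₁) = 0.245930.
After the R42 transfer: below the line — R100, R196, R208, R288, R292; poverty gap index (FGT₁) = 0.184884.
Reduction = 0.245930 − 0.184884 = 0.0610.

0.0610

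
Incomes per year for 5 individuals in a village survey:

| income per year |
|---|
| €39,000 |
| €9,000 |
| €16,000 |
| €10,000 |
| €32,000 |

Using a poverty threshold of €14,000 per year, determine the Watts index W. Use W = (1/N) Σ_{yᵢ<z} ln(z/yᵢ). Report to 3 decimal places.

0.156

Incomes under z: €9,000, €10,000 (q = 2 of N = 5).
Log gaps: ln(14000/9000) = 0.4418; ln(14000/10000) = 0.3365.
W = 0.778305 / 5 = 0.156.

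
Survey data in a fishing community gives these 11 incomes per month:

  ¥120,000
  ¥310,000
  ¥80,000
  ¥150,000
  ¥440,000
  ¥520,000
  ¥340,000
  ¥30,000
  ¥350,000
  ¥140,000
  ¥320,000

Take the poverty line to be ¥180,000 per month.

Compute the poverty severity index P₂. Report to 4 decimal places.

0.1083

Incomes under z: ¥30,000, ¥80,000, ¥120,000, ¥140,000, ¥150,000 (q = 5 of N = 11).
Shortfall ratios: (180000−30000)/180000 = 0.8333; (180000−80000)/180000 = 0.5556; (180000−120000)/180000 = 0.3333; (180000−140000)/180000 = 0.2222; (180000−150000)/180000 = 0.1667.
Squared: 0.6944; 0.3086; 0.1111; 0.0494; 0.0278.
Sum = 1.191358; P₂ = 1.191358 / 11 = 0.1083.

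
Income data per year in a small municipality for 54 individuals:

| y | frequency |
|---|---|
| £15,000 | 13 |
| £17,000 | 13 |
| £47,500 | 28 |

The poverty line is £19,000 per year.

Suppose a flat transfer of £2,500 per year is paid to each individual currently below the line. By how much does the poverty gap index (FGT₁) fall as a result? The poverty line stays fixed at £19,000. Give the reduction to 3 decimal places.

0.057

Before: below the line — 13×£15,000, 13×£17,000; poverty gap index (FGT₁) = 0.07602.
After the £2,500 transfer: below the line — 13×£17,500; poverty gap index (FGT₁) = 0.01901.
Reduction = 0.07602 − 0.01901 = 0.057.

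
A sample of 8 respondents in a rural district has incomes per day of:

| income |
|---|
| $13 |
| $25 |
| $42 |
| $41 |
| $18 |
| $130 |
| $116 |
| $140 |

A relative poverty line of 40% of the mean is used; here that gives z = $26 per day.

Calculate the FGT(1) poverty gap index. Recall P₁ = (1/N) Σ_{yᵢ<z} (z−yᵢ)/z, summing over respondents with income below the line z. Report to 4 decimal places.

Poor units: $13, $18, $25 (q = 3 of N = 8).
Gap ratios (z−y)/z: (26−13)/26 = 0.5000; (26−18)/26 = 0.3077; (26−25)/26 = 0.0385.
Sum of shortfalls = 0.846154; P₁ averages over all N: 0.846154 / 8 = 0.1058.

0.1058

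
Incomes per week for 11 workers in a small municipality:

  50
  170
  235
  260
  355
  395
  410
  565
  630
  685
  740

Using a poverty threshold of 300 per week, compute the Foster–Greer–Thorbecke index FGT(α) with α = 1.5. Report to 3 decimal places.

0.109

Incomes under z: 50, 170, 235, 260 (q = 4 of N = 11).
Relative gaps: (300−50)/300 = 0.8333; (300−170)/300 = 0.4333; (300−235)/300 = 0.2167; (300−260)/300 = 0.1333.
Raised to α = 1.5: 0.76073; 0.28525; 0.10085; 0.04869.
Sum = 1.195520; FGT(1.5) = 1.195520 / 11 = 0.109.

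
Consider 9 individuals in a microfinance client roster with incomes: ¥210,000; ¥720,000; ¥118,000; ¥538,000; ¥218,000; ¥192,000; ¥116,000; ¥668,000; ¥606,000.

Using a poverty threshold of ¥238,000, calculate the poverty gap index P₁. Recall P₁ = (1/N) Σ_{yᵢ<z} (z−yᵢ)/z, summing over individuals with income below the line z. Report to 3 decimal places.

Below the line: ¥116,000, ¥118,000, ¥192,000, ¥210,000, ¥218,000 (q = 5 of N = 9).
Gap ratios (z−y)/z: (238000−116000)/238000 = 0.5126; (238000−118000)/238000 = 0.5042; (238000−192000)/238000 = 0.1933; (238000−210000)/238000 = 0.1176; (238000−218000)/238000 = 0.0840.
Sum of shortfalls = 1.411765; P₁ averages over all N: 1.411765 / 9 = 0.157.

0.157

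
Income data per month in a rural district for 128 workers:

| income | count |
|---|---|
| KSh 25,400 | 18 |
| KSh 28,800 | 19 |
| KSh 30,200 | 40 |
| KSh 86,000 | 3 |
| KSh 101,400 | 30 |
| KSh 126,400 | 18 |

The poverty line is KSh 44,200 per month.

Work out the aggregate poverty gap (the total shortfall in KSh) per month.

KSh 1,191,000

Poor units: 18×KSh 25,400, 19×KSh 28,800, 40×KSh 30,200 (q = 77 of N = 128).
Individual gaps: 18×(44200−25400) = 338400; 19×(44200−28800) = 292600; 40×(44200−30200) = 560000.
Aggregate gap = KSh 1,191,000.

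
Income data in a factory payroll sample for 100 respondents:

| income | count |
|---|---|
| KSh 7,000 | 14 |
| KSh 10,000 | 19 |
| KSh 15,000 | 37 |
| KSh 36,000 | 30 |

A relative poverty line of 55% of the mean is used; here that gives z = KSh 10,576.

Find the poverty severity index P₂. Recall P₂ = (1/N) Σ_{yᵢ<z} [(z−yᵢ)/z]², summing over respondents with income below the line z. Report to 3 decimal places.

Below z: 14×KSh 7,000, 19×KSh 10,000 (q = 33 of N = 100).
Relative gaps: (10576−7000)/10576 = 0.3381 (×14); (10576−10000)/10576 = 0.0545 (×19).
Squared: 0.1143 (×14); 0.0030 (×19).
Sum = 1.656948; P₂ = 1.656948 / 100 = 0.017.

0.017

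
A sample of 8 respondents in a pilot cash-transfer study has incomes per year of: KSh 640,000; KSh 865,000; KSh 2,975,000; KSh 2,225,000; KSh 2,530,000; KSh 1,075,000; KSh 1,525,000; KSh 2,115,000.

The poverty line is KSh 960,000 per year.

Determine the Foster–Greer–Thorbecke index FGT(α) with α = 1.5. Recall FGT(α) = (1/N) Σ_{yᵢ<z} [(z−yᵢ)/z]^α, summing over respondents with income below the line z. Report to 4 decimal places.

0.0279

Poor units: KSh 640,000, KSh 865,000 (q = 2 of N = 8).
Gap ratios (z−y)/z: (960000−640000)/960000 = 0.3333; (960000−865000)/960000 = 0.0990.
Raised to α = 1.5: 0.19245; 0.03113.
Sum = 0.223580; FGT(1.5) = 0.223580 / 8 = 0.0279.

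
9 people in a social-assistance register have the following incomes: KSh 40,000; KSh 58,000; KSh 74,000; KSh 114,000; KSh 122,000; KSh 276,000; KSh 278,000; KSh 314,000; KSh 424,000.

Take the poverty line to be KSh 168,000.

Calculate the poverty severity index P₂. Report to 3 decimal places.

Incomes under z: KSh 40,000, KSh 58,000, KSh 74,000, KSh 114,000, KSh 122,000 (q = 5 of N = 9).
Shortfall ratios: (168000−40000)/168000 = 0.7619; (168000−58000)/168000 = 0.6548; (168000−74000)/168000 = 0.5595; (168000−114000)/168000 = 0.3214; (168000−122000)/168000 = 0.2738.
Squared: 0.5805; 0.4287; 0.3131; 0.1033; 0.0750.
Sum = 1.500567; P₂ = 1.500567 / 9 = 0.167.

0.167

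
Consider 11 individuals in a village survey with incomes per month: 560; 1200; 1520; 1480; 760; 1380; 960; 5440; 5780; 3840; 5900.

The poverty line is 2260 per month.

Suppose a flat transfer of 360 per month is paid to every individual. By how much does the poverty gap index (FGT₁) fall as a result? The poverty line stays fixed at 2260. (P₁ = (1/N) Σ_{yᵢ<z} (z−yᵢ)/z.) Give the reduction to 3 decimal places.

Before: below the line — 560, 760, 960, 1200, 1380, 1480, 1520; poverty gap index (FGT₁) = 0.32019.
After the 360 transfer: below the line — 920, 1120, 1320, 1560, 1740, 1840, 1880; poverty gap index (FGT₁) = 0.21883.
Reduction = 0.32019 − 0.21883 = 0.101.

0.101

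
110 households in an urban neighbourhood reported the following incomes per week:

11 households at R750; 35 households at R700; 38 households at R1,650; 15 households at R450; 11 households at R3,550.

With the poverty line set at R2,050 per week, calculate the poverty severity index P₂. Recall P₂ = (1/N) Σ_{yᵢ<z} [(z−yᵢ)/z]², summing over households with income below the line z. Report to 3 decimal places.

0.274

Below the line: 15×R450, 35×R700, 11×R750, 38×R1,650 (q = 99 of N = 110).
Shortfall ratios: (2050−450)/2050 = 0.7805 (×15); (2050−700)/2050 = 0.6585 (×35); (2050−750)/2050 = 0.6341 (×11); (2050−1650)/2050 = 0.1951 (×38).
Squared: 0.6092 (×15); 0.4337 (×35); 0.4021 (×11); 0.0381 (×38).
Sum = 30.186199; P₂ = 30.186199 / 110 = 0.274.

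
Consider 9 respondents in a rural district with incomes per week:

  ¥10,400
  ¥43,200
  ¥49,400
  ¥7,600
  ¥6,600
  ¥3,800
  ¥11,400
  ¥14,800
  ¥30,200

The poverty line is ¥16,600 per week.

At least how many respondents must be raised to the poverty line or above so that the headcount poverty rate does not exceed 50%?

Currently q = 6 of N = 9 are below the line (H = 0.667).
A headcount ratio of at most 50% allows at most ⌊0.50 × 9⌋ = 4 poor respondents.
So at least 6 − 4 = 2 must be lifted.

2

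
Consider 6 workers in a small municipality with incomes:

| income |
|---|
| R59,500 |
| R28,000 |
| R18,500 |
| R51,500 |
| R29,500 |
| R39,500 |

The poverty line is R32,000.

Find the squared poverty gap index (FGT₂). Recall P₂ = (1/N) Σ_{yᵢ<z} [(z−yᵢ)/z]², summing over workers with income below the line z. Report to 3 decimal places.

Poor units: R18,500, R28,000, R29,500 (q = 3 of N = 6).
Shortfall ratios: (32000−18500)/32000 = 0.4219; (32000−28000)/32000 = 0.1250; (32000−29500)/32000 = 0.0781.
Squared: 0.1780; 0.0156; 0.0061.
Sum = 0.199707; P₂ = 0.199707 / 6 = 0.033.

0.033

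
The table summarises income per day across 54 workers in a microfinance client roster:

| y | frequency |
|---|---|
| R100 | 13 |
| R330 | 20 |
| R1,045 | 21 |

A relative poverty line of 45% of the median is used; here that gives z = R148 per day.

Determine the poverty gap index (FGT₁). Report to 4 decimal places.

0.0781

Incomes under z: 13×R100 (q = 13 of N = 54).
Gap ratios (z−y)/z: (148−100)/148 = 0.3243 (×13).
Sum of shortfalls = 4.216216; P₁ averages over all N: 4.216216 / 54 = 0.0781.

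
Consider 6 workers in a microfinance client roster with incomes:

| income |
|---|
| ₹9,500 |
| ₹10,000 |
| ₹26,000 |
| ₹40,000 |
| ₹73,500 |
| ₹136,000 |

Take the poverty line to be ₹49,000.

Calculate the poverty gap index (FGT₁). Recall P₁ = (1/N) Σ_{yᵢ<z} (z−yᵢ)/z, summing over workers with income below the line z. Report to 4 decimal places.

0.3759

Incomes under z: ₹9,500, ₹10,000, ₹26,000, ₹40,000 (q = 4 of N = 6).
Gap ratios (z−y)/z: (49000−9500)/49000 = 0.8061; (49000−10000)/49000 = 0.7959; (49000−26000)/49000 = 0.4694; (49000−40000)/49000 = 0.1837.
Σ = 2.255102. Dividing by the full population N = 6 gives P₁ = 0.3759.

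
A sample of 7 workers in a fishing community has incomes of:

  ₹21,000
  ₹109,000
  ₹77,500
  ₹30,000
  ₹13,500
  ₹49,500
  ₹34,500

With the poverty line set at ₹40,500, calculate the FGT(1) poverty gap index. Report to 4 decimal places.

0.2222

Below z: ₹13,500, ₹21,000, ₹30,000, ₹34,500 (q = 4 of N = 7).
Gap ratios (z−y)/z: (40500−13500)/40500 = 0.6667; (40500−21000)/40500 = 0.4815; (40500−30000)/40500 = 0.2593; (40500−34500)/40500 = 0.1481.
Sum of shortfalls = 1.555556; P₁ averages over all N: 1.555556 / 7 = 0.2222.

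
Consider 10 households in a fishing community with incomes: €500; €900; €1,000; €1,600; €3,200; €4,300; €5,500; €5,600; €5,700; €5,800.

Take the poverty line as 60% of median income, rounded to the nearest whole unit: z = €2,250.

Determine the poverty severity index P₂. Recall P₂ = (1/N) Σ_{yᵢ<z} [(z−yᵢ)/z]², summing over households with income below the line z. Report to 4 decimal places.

0.1357

Incomes under z: €500, €900, €1,000, €1,600 (q = 4 of N = 10).
Gap ratios (z−y)/z: (2250−500)/2250 = 0.7778; (2250−900)/2250 = 0.6000; (2250−1000)/2250 = 0.5556; (2250−1600)/2250 = 0.2889.
Squared: 0.6049; 0.3600; 0.3086; 0.0835.
Sum = 1.357037; P₂ = 1.357037 / 10 = 0.1357.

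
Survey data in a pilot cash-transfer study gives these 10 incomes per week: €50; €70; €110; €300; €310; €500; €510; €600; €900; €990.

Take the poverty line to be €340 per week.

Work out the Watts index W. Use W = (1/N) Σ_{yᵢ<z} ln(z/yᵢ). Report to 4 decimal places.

0.4843

Poor units: €50, €70, €110, €300, €310 (q = 5 of N = 10).
ln(z/y) terms: ln(340/50) = 1.9169; ln(340/70) = 1.5805; ln(340/110) = 1.1285; ln(340/300) = 0.1252; ln(340/310) = 0.0924.
W = 4.843375 / 10 = 0.4843.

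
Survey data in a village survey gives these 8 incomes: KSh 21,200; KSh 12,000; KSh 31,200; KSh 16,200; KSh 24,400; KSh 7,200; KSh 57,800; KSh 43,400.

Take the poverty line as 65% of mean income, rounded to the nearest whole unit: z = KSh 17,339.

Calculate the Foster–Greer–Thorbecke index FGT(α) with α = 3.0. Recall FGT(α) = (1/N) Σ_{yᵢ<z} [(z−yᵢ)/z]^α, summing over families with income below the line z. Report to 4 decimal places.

0.0287

Incomes under z: KSh 7,200, KSh 12,000, KSh 16,200 (q = 3 of N = 8).
Gap ratios (z−y)/z: (17339−7200)/17339 = 0.5848; (17339−12000)/17339 = 0.3079; (17339−16200)/17339 = 0.0657.
Raised to α = 3.0: 0.19995; 0.02919; 0.00028.
Sum = 0.229425; FGT(3.0) = 0.229425 / 8 = 0.0287.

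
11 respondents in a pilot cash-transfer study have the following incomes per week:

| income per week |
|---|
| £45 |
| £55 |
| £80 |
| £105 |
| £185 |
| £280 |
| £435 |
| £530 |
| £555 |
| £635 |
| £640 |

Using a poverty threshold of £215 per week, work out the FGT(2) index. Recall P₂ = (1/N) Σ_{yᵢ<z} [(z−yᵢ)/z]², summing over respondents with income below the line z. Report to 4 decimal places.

0.1686

Below the line: £45, £55, £80, £105, £185 (q = 5 of N = 11).
Shortfall ratios: (215−45)/215 = 0.7907; (215−55)/215 = 0.7442; (215−80)/215 = 0.6279; (215−105)/215 = 0.5116; (215−185)/215 = 0.1395.
Squared: 0.6252; 0.5538; 0.3943; 0.2618; 0.0195.
Sum = 1.854516; P₂ = 1.854516 / 11 = 0.1686.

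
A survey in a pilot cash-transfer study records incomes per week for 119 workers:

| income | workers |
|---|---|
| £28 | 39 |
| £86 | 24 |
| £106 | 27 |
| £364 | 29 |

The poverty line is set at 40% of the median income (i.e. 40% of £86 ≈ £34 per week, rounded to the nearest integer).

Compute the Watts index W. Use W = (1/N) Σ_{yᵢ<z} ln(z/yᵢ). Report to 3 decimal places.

0.064

Below z: 39×£28 (q = 39 of N = 119).
Log gaps: ln(34/28) = 0.1942 (×39).
W = 7.572085 / 119 = 0.064.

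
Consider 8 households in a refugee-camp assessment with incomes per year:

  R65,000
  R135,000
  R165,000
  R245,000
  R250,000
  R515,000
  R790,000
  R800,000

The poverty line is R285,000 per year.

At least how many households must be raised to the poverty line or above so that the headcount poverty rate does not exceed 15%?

4

5 of the 8 households are poor, so H = 5/8 = 0.625.
A headcount ratio of at most 15% allows at most ⌊0.15 × 8⌋ = 1 poor households.
So at least 5 − 1 = 4 must be lifted.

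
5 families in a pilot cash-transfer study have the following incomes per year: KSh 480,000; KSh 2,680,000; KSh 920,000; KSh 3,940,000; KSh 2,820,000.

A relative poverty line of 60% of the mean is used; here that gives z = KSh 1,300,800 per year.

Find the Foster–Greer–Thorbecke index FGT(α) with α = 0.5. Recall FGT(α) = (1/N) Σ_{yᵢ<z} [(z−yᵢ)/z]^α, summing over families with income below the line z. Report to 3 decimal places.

Below the line: KSh 480,000, KSh 920,000 (q = 2 of N = 5).
Shortfall ratios: (1300800−480000)/1300800 = 0.6310; (1300800−920000)/1300800 = 0.2927.
Raised to α = 0.5: 0.79435; 0.54106.
Sum = 1.335410; FGT(0.5) = 1.335410 / 5 = 0.267.

0.267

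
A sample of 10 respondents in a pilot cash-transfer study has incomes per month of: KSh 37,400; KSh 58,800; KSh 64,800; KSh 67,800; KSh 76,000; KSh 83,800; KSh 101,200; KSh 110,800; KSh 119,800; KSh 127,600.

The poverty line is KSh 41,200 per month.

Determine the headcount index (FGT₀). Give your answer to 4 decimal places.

1 of the 10 respondents have income below KSh 41,200.
H = 1/10 = 0.1000.

0.1000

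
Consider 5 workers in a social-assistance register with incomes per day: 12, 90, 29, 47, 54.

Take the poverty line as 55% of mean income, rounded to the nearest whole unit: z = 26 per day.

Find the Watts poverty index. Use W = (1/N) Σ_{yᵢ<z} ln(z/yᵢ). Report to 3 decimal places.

0.155

Poor units: 12 (q = 1 of N = 5).
Log gaps: ln(26/12) = 0.7732.
W = 0.773190 / 5 = 0.155.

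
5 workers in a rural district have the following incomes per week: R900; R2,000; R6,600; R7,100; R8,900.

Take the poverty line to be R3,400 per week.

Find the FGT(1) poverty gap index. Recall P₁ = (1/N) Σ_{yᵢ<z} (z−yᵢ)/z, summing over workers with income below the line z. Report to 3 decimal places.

Incomes under z: R900, R2,000 (q = 2 of N = 5).
Normalized shortfalls: (3400−900)/3400 = 0.7353; (3400−2000)/3400 = 0.4118.
Σ = 1.147059. Dividing by the full population N = 5 gives P₁ = 0.229.

0.229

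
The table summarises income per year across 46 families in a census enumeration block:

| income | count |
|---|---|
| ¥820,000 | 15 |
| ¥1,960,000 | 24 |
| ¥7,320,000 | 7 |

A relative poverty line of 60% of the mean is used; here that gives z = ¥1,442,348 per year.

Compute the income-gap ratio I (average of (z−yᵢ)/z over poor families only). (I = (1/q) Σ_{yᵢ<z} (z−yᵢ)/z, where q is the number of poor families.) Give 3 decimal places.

Incomes under z: 15×¥820,000 (q = 15 of N = 46).
Relative gaps: 0.4315 (×15); sum = 6.472238.
I averages over the q = 15 poor units only: 6.472238 / 15 = 0.431.

0.431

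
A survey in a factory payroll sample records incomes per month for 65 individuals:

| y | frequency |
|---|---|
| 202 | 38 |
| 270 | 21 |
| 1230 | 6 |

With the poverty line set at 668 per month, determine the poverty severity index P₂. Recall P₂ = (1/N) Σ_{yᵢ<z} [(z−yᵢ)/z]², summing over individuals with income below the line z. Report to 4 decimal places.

Poor units: 38×202, 21×270 (q = 59 of N = 65).
Gap ratios (z−y)/z: (668−202)/668 = 0.6976 (×38); (668−270)/668 = 0.5958 (×21).
Squared: 0.4867 (×38); 0.3550 (×21).
Sum = 25.947533; P₂ = 25.947533 / 65 = 0.3992.

0.3992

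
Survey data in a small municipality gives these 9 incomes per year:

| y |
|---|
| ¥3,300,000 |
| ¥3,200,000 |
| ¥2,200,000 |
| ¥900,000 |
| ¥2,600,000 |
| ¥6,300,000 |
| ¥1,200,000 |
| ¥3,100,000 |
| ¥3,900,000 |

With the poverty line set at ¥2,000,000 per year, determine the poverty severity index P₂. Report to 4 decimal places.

Below z: ¥900,000, ¥1,200,000 (q = 2 of N = 9).
Gap ratios (z−y)/z: (2000000−900000)/2000000 = 0.5500; (2000000−1200000)/2000000 = 0.4000.
Squared: 0.3025; 0.1600.
Sum = 0.462500; P₂ = 0.462500 / 9 = 0.0514.

0.0514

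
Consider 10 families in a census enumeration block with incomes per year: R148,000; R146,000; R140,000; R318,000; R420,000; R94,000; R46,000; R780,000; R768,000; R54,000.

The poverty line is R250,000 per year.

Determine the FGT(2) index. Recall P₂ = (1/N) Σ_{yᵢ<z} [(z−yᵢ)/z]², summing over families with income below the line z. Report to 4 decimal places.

0.2203

Below z: R46,000, R54,000, R94,000, R140,000, R146,000, R148,000 (q = 6 of N = 10).
Relative gaps: (250000−46000)/250000 = 0.8160; (250000−54000)/250000 = 0.7840; (250000−94000)/250000 = 0.6240; (250000−140000)/250000 = 0.4400; (250000−146000)/250000 = 0.4160; (250000−148000)/250000 = 0.4080.
Squared: 0.6659; 0.6147; 0.3894; 0.1936; 0.1731; 0.1665.
Sum = 2.203008; P₂ = 2.203008 / 10 = 0.2203.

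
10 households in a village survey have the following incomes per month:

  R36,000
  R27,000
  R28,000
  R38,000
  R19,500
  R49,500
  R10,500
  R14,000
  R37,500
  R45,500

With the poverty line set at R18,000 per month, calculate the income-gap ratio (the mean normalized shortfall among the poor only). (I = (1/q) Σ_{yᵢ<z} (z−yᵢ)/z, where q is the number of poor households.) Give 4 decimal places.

Below the line: R10,500, R14,000 (q = 2 of N = 10).
Relative gaps: 0.4167, 0.2222; sum = 0.638889.
The income-gap ratio divides by q (the poor only): 0.638889 / 2 = 0.3194.

0.3194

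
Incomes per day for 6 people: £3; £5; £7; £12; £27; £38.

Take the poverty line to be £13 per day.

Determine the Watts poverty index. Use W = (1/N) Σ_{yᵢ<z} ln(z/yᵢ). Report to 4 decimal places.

Below z: £3, £5, £7, £12 (q = 4 of N = 6).
Log gaps: ln(13/3) = 1.4663; ln(13/5) = 0.9555; ln(13/7) = 0.6190; ln(13/12) = 0.0800.
W = 3.120930 / 6 = 0.5202.

0.5202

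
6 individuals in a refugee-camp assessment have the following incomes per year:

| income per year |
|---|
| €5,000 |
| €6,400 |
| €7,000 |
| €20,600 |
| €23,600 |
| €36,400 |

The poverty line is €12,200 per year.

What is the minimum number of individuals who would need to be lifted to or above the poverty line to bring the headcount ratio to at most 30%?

2

Currently q = 3 of N = 6 are below the line (H = 0.500).
A headcount ratio of at most 30% allows at most ⌊0.30 × 6⌋ = 1 poor individuals.
So at least 3 − 1 = 2 must be lifted.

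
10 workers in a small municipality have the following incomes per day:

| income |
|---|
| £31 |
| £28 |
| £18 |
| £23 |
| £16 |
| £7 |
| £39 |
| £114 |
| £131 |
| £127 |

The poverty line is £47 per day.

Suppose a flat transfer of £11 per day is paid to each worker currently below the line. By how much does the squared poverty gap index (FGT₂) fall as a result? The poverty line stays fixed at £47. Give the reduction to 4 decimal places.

Before: below the line — £7, £16, £18, £23, £28, £31, £39; squared poverty gap index (FGT₂) = 0.210910.
After the £11 transfer: below the line — £18, £27, £29, £34, £39, £42; squared poverty gap index (FGT₂) = 0.082526.
Reduction = 0.210910 − 0.082526 = 0.1284.

0.1284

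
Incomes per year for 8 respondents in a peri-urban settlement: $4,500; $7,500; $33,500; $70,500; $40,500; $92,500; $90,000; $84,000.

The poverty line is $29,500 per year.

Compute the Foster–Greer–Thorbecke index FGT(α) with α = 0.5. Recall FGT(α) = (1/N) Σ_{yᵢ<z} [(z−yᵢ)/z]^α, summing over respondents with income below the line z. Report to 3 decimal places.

Below z: $4,500, $7,500 (q = 2 of N = 8).
Shortfall ratios: (29500−4500)/29500 = 0.8475; (29500−7500)/29500 = 0.7458.
Raised to α = 0.5: 0.92057; 0.86358.
Sum = 1.784150; FGT(0.5) = 1.784150 / 8 = 0.223.

0.223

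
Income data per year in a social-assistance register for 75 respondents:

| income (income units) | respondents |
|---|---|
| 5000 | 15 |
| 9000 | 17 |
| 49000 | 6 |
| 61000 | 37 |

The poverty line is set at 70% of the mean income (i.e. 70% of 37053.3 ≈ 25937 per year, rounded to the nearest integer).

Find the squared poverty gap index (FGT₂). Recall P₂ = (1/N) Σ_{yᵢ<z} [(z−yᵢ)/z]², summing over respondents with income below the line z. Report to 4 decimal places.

0.2270

Incomes under z: 15×5000, 17×9000 (q = 32 of N = 75).
Gap ratios (z−y)/z: (25937−5000)/25937 = 0.8072 (×15); (25937−9000)/25937 = 0.6530 (×17).
Squared: 0.6516 (×15); 0.4264 (×17).
Sum = 17.023260; P₂ = 17.023260 / 75 = 0.2270.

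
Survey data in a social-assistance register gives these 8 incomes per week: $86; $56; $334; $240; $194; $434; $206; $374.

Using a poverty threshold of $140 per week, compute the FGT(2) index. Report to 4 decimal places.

Incomes under z: $56, $86 (q = 2 of N = 8).
Relative gaps: (140−56)/140 = 0.6000; (140−86)/140 = 0.3857.
Squared: 0.3600; 0.1488.
Sum = 0.508776; P₂ = 0.508776 / 8 = 0.0636.

0.0636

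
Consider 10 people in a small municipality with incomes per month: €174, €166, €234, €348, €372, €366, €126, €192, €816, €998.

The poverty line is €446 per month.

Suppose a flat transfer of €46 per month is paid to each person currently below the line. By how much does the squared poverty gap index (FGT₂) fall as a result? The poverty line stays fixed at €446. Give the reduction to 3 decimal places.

0.065

Before: below the line — €126, €166, €174, €192, €234, €348, €366, €372; squared poverty gap index (FGT₂) = 0.19391.
After the €46 transfer: below the line — €172, €212, €220, €238, €280, €394, €412, €418; squared poverty gap index (FGT₂) = 0.12888.
Reduction = 0.19391 − 0.12888 = 0.065.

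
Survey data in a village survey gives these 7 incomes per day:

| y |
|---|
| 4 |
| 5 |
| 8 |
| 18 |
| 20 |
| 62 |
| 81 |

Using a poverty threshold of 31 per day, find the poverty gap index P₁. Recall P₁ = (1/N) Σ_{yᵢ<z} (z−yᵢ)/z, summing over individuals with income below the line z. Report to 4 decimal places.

0.4608

Below z: 4, 5, 8, 18, 20 (q = 5 of N = 7).
Gap ratios (z−y)/z: (31−4)/31 = 0.8710; (31−5)/31 = 0.8387; (31−8)/31 = 0.7419; (31−18)/31 = 0.4194; (31−20)/31 = 0.3548.
Sum of shortfalls = 3.225806; P₁ averages over all N: 3.225806 / 7 = 0.4608.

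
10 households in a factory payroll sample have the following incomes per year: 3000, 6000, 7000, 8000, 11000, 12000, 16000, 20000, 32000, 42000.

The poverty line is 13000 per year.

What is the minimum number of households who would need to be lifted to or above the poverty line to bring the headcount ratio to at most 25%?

6 of the 10 households are poor, so H = 6/10 = 0.600.
A headcount ratio of at most 25% allows at most ⌊0.25 × 10⌋ = 2 poor households.
So at least 6 − 2 = 4 must be lifted.

4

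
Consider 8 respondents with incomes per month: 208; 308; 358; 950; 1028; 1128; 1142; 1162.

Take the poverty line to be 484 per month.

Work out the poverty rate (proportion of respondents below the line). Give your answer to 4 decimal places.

3 of the 8 respondents have income below 484.
H = 3/8 = 0.3750.

0.3750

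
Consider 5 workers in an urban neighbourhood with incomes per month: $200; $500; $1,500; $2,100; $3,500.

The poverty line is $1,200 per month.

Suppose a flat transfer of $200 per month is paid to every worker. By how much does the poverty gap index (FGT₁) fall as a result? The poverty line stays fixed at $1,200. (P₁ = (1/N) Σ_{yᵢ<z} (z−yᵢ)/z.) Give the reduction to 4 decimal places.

Before: below the line — $200, $500; poverty gap index (FGT₁) = 0.283333.
After the $200 transfer: below the line — $400, $700; poverty gap index (FGT₁) = 0.216667.
Reduction = 0.283333 − 0.216667 = 0.0667.

0.0667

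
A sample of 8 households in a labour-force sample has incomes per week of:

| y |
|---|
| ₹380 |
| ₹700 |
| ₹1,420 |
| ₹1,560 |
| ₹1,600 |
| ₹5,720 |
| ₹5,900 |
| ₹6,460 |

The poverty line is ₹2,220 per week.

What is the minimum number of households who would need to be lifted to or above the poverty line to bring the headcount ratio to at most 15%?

5 of the 8 households are poor, so H = 5/8 = 0.625.
A headcount ratio of at most 15% allows at most ⌊0.15 × 8⌋ = 1 poor households.
So at least 5 − 1 = 4 must be lifted.

4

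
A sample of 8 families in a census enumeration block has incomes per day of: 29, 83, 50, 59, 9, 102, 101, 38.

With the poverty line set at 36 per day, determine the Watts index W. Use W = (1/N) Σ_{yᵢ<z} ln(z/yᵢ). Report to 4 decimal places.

0.2003

Incomes under z: 9, 29 (q = 2 of N = 8).
Log shortfalls: ln(36/9) = 1.3863; ln(36/29) = 0.2162.
W = 1.602517 / 8 = 0.2003.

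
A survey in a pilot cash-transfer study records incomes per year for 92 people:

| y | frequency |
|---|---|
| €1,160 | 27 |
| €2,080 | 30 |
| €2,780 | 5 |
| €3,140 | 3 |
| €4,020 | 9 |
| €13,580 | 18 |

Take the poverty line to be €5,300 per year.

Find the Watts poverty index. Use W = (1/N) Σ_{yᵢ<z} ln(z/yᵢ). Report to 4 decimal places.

0.8301

Below the line: 27×€1,160, 30×€2,080, 5×€2,780, 3×€3,140, 9×€4,020 (q = 74 of N = 92).
Log shortfalls: ln(5300/1160) = 1.5193 (×27); ln(5300/2080) = 0.9353 (×30); ln(5300/2780) = 0.6453 (×5); ln(5300/3140) = 0.5235 (×3); ln(5300/4020) = 0.2764 (×9).
W = 76.365468 / 92 = 0.8301.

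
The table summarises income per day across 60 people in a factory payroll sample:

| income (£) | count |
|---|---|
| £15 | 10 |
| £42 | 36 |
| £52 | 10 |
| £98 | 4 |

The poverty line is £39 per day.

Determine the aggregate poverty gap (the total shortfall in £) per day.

Below z: 10×£15 (q = 10 of N = 60).
Individual gaps: 10×(39−15) = 240.
Aggregate gap = £240.

£240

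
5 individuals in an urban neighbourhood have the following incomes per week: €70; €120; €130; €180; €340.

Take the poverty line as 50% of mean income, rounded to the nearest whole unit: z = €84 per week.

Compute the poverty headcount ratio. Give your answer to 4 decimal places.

1 of the 5 individuals have income below €84.
H = 1/5 = 0.2000.

0.2000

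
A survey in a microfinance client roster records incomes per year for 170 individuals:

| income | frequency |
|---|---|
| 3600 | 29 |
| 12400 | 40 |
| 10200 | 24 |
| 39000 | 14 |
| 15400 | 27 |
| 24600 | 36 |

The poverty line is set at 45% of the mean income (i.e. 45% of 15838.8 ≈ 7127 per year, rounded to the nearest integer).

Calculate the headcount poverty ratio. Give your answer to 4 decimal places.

0.1706

29 of the 170 individuals have income below 7127.
H = 29/170 = 0.1706.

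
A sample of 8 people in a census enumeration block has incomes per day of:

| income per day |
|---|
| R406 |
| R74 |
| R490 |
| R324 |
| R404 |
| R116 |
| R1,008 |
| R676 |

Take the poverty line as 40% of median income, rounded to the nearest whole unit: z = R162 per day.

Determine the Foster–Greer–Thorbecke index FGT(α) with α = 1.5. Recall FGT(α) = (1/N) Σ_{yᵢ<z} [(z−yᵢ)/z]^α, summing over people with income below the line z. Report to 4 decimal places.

Poor units: R74, R116 (q = 2 of N = 8).
Relative gaps: (162−74)/162 = 0.5432; (162−116)/162 = 0.2840.
Raised to α = 1.5: 0.40036; 0.15131.
Sum = 0.551670; FGT(1.5) = 0.551670 / 8 = 0.0690.

0.0690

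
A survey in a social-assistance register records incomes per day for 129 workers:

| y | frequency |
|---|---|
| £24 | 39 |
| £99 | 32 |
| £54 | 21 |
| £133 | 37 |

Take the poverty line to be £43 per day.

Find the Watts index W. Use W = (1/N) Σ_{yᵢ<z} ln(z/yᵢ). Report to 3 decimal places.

0.176

Below the line: 39×£24 (q = 39 of N = 129).
ln(z/y) terms: ln(43/24) = 0.5831 (×39).
W = 22.742705 / 129 = 0.176.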